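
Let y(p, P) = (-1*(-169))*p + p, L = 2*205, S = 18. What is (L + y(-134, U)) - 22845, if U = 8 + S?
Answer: -45215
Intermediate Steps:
U = 26 (U = 8 + 18 = 26)
L = 410
y(p, P) = 170*p (y(p, P) = 169*p + p = 170*p)
(L + y(-134, U)) - 22845 = (410 + 170*(-134)) - 22845 = (410 - 22780) - 22845 = -22370 - 22845 = -45215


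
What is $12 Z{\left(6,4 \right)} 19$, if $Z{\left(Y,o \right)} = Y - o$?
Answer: $456$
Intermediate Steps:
$12 Z{\left(6,4 \right)} 19 = 12 \left(6 - 4\right) 19 = 12 \cdot 2 \cdot 19 = 24 \cdot 19 = 456$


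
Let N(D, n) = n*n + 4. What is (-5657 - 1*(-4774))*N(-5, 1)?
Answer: -4415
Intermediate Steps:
N(D, n) = 4 + n**2 (N(D, n) = n**2 + 4 = 4 + n**2)
(-5657 - 1*(-4774))*N(-5, 1) = (-5657 - 1*(-4774))*(4 + 1**2) = (-5657 + 4774)*(4 + 1) = -883*5 = -4415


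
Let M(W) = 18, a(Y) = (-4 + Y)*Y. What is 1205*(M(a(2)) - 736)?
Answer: -865190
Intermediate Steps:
a(Y) = Y*(-4 + Y)
1205*(M(a(2)) - 736) = 1205*(18 - 736) = 1205*(-718) = -865190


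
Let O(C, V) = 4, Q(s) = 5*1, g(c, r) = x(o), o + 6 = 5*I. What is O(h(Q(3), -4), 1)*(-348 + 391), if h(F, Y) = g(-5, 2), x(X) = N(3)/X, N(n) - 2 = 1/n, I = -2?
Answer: 172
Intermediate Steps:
N(n) = 2 + 1/n
o = -16 (o = -6 + 5*(-2) = -6 - 10 = -16)
x(X) = 7/(3*X) (x(X) = (2 + 1/3)/X = (2 + ⅓)/X = 7/(3*X))
g(c, r) = -7/48 (g(c, r) = (7/3)/(-16) = (7/3)*(-1/16) = -7/48)
Q(s) = 5
h(F, Y) = -7/48
O(h(Q(3), -4), 1)*(-348 + 391) = 4*(-348 + 391) = 4*43 = 172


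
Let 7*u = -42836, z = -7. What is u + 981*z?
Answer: -90905/7 ≈ -12986.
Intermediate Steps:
u = -42836/7 (u = (1/7)*(-42836) = -42836/7 ≈ -6119.4)
u + 981*z = -42836/7 + 981*(-7) = -42836/7 - 6867 = -90905/7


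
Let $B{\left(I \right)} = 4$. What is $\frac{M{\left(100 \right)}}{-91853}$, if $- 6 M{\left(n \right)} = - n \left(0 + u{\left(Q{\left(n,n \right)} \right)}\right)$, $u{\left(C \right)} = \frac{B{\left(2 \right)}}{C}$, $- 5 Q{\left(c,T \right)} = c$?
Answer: $\frac{10}{275559} \approx 3.629 \cdot 10^{-5}$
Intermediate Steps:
$Q{\left(c,T \right)} = - \frac{c}{5}$
$u{\left(C \right)} = \frac{4}{C}$
$M{\left(n \right)} = - \frac{10}{3}$ ($M{\left(n \right)} = - \frac{- n \left(0 + \frac{4}{\left(- \frac{1}{5}\right) n}\right)}{6} = - \frac{- n \left(0 + 4 \left(- \frac{5}{n}\right)\right)}{6} = - \frac{- n \left(0 - \frac{20}{n}\right)}{6} = - \frac{- n \left(- \frac{20}{n}\right)}{6} = \left(- \frac{1}{6}\right) 20 = - \frac{10}{3}$)
$\frac{M{\left(100 \right)}}{-91853} = - \frac{10}{3 \left(-91853\right)} = \left(- \frac{10}{3}\right) \left(- \frac{1}{91853}\right) = \frac{10}{275559}$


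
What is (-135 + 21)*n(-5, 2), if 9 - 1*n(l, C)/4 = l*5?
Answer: -15504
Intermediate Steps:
n(l, C) = 36 - 20*l (n(l, C) = 36 - 4*l*5 = 36 - 20*l)
(-135 + 21)*n(-5, 2) = (-135 + 21)*(36 - 20*(-5)) = -114*(36 + 100) = -114*136 = -15504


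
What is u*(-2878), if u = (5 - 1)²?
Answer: -46048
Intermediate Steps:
u = 16 (u = 4² = 16)
u*(-2878) = 16*(-2878) = -46048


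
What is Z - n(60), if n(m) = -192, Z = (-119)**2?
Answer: 14353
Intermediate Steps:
Z = 14161
Z - n(60) = 14161 - 1*(-192) = 14161 + 192 = 14353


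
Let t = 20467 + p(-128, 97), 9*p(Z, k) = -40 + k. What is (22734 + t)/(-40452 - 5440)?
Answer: -64811/68838 ≈ -0.94150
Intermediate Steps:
p(Z, k) = -40/9 + k/9 (p(Z, k) = (-40 + k)/9 = -40/9 + k/9)
t = 61420/3 (t = 20467 + (-40/9 + (⅑)*97) = 20467 + (-40/9 + 97/9) = 20467 + 19/3 = 61420/3 ≈ 20473.)
(22734 + t)/(-40452 - 5440) = (22734 + 61420/3)/(-40452 - 5440) = (129622/3)/(-45892) = (129622/3)*(-1/45892) = -64811/68838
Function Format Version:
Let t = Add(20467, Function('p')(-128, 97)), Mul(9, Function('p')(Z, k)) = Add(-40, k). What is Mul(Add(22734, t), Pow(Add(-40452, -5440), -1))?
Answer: Rational(-64811, 68838) ≈ -0.94150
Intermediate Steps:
Function('p')(Z, k) = Add(Rational(-40, 9), Mul(Rational(1, 9), k)) (Function('p')(Z, k) = Mul(Rational(1, 9), Add(-40, k)) = Add(Rational(-40, 9), Mul(Rational(1, 9), k)))
t = Rational(61420, 3) (t = Add(20467, Add(Rational(-40, 9), Mul(Rational(1, 9), 97))) = Add(20467, Add(Rational(-40, 9), Rational(97, 9))) = Add(20467, Rational(19, 3)) = Rational(61420, 3) ≈ 20473.)
Mul(Add(22734, t), Pow(Add(-40452, -5440), -1)) = Mul(Add(22734, Rational(61420, 3)), Pow(Add(-40452, -5440), -1)) = Mul(Rational(129622, 3), Pow(-45892, -1)) = Mul(Rational(129622, 3), Rational(-1, 45892)) = Rational(-64811, 68838)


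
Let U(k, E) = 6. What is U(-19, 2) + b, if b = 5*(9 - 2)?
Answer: 41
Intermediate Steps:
b = 35 (b = 5*7 = 35)
U(-19, 2) + b = 6 + 35 = 41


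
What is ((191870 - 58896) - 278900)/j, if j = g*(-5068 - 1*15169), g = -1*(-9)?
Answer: 16214/20237 ≈ 0.80121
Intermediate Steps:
g = 9
j = -182133 (j = 9*(-5068 - 1*15169) = 9*(-5068 - 15169) = 9*(-20237) = -182133)
((191870 - 58896) - 278900)/j = ((191870 - 58896) - 278900)/(-182133) = (132974 - 278900)*(-1/182133) = -145926*(-1/182133) = 16214/20237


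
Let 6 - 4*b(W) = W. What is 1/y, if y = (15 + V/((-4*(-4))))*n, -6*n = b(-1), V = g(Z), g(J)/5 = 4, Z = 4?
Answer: -96/455 ≈ -0.21099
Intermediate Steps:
g(J) = 20 (g(J) = 5*4 = 20)
V = 20
b(W) = 3/2 - W/4
n = -7/24 (n = -(3/2 - ¼*(-1))/6 = -(3/2 + ¼)/6 = -⅙*7/4 = -7/24 ≈ -0.29167)
y = -455/96 (y = (15 + 20/((-4*(-4))))*(-7/24) = (15 + 20/16)*(-7/24) = (15 + 20*(1/16))*(-7/24) = (15 + 5/4)*(-7/24) = (65/4)*(-7/24) = -455/96 ≈ -4.7396)
1/y = 1/(-455/96) = -96/455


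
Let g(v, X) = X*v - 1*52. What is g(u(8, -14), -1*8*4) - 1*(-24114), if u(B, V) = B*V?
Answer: 27646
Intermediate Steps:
g(v, X) = -52 + X*v (g(v, X) = X*v - 52 = -52 + X*v)
g(u(8, -14), -1*8*4) - 1*(-24114) = (-52 + (-1*8*4)*(8*(-14))) - 1*(-24114) = (-52 - 8*4*(-112)) + 24114 = (-52 - 32*(-112)) + 24114 = (-52 + 3584) + 24114 = 3532 + 24114 = 27646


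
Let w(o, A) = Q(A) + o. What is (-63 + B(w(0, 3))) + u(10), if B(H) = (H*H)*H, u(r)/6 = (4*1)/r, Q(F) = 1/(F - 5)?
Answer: -2429/40 ≈ -60.725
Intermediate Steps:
Q(F) = 1/(-5 + F)
w(o, A) = o + 1/(-5 + A) (w(o, A) = 1/(-5 + A) + o = o + 1/(-5 + A))
u(r) = 24/r (u(r) = 6*((4*1)/r) = 6*(4/r) = 24/r)
B(H) = H³ (B(H) = H²*H = H³)
(-63 + B(w(0, 3))) + u(10) = (-63 + ((1 + 0*(-5 + 3))/(-5 + 3))³) + 24/10 = (-63 + ((1 + 0*(-2))/(-2))³) + 24*(⅒) = (-63 + (-(1 + 0)/2)³) + 12/5 = (-63 + (-½*1)³) + 12/5 = (-63 + (-½)³) + 12/5 = (-63 - ⅛) + 12/5 = -505/8 + 12/5 = -2429/40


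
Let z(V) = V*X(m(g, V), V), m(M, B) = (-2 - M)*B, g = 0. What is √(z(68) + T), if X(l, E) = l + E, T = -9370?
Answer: I*√13994 ≈ 118.3*I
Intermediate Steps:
m(M, B) = B*(-2 - M)
X(l, E) = E + l
z(V) = -V² (z(V) = V*(V - V*(2 + 0)) = V*(V - 1*V*2) = V*(V - 2*V) = V*(-V) = -V²)
√(z(68) + T) = √(-1*68² - 9370) = √(-1*4624 - 9370) = √(-4624 - 9370) = √(-13994) = I*√13994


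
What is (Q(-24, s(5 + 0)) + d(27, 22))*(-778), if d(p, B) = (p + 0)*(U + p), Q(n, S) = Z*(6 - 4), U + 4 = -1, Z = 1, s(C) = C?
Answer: -463688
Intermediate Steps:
U = -5 (U = -4 - 1 = -5)
Q(n, S) = 2 (Q(n, S) = 1*(6 - 4) = 1*2 = 2)
d(p, B) = p*(-5 + p) (d(p, B) = (p + 0)*(-5 + p) = p*(-5 + p))
(Q(-24, s(5 + 0)) + d(27, 22))*(-778) = (2 + 27*(-5 + 27))*(-778) = (2 + 27*22)*(-778) = (2 + 594)*(-778) = 596*(-778) = -463688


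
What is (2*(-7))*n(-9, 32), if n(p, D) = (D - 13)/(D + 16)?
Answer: -133/24 ≈ -5.5417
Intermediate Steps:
n(p, D) = (-13 + D)/(16 + D)
(2*(-7))*n(-9, 32) = (2*(-7))*((-13 + 32)/(16 + 32)) = -14*19/48 = -133/24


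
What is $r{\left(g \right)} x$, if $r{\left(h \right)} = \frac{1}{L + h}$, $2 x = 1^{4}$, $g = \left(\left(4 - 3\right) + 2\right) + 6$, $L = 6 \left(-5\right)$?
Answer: $- \frac{1}{42} \approx -0.02381$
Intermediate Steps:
$L = -30$
$g = 9$ ($g = \left(1 + 2\right) + 6 = 3 + 6 = 9$)
$x = \frac{1}{2}$ ($x = \frac{1^{4}}{2} = \frac{1}{2} \cdot 1 = \frac{1}{2} \approx 0.5$)
$r{\left(h \right)} = \frac{1}{-30 + h}$
$r{\left(g \right)} x = \frac{1}{-30 + 9} \cdot \frac{1}{2} = \frac{1}{-21} \cdot \frac{1}{2} = \left(- \frac{1}{21}\right) \frac{1}{2} = - \frac{1}{42}$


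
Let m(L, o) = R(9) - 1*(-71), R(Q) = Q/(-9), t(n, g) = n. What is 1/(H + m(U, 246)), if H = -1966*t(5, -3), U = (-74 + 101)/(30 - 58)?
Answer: -1/9760 ≈ -0.00010246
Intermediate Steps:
R(Q) = -Q/9 (R(Q) = Q*(-⅑) = -Q/9)
U = -27/28 (U = 27/(-28) = 27*(-1/28) = -27/28 ≈ -0.96429)
m(L, o) = 70 (m(L, o) = -⅑*9 - 1*(-71) = -1 + 71 = 70)
H = -9830 (H = -1966*5 = -9830)
1/(H + m(U, 246)) = 1/(-9830 + 70) = 1/(-9760) = -1/9760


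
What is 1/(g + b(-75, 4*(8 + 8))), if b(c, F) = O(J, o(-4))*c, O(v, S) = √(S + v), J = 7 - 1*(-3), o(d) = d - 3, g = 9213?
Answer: 3071/28287498 + 25*√3/28287498 ≈ 0.00011009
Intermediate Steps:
o(d) = -3 + d
J = 10 (J = 7 + 3 = 10)
b(c, F) = c*√3 (b(c, F) = √((-3 - 4) + 10)*c = √(-7 + 10)*c = √3*c = c*√3)
1/(g + b(-75, 4*(8 + 8))) = 1/(9213 - 75*√3)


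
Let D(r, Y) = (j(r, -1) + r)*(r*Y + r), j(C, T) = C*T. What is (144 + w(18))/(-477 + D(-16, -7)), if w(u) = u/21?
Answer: -338/1113 ≈ -0.30368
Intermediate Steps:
w(u) = u/21 (w(u) = u*(1/21) = u/21)
D(r, Y) = 0 (D(r, Y) = (r*(-1) + r)*(r*Y + r) = (-r + r)*(Y*r + r) = 0*(r + Y*r) = 0)
(144 + w(18))/(-477 + D(-16, -7)) = (144 + (1/21)*18)/(-477 + 0) = (144 + 6/7)/(-477) = (1014/7)*(-1/477) = -338/1113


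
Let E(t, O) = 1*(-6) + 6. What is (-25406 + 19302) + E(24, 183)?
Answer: -6104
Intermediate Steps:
E(t, O) = 0 (E(t, O) = -6 + 6 = 0)
(-25406 + 19302) + E(24, 183) = (-25406 + 19302) + 0 = -6104 + 0 = -6104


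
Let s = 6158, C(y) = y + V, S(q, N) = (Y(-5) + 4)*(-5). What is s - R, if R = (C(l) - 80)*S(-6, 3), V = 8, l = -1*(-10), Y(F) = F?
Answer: 6468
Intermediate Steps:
l = 10
S(q, N) = 5 (S(q, N) = (-5 + 4)*(-5) = -1*(-5) = 5)
C(y) = 8 + y (C(y) = y + 8 = 8 + y)
R = -310 (R = ((8 + 10) - 80)*5 = (18 - 80)*5 = -62*5 = -310)
s - R = 6158 - 1*(-310) = 6158 + 310 = 6468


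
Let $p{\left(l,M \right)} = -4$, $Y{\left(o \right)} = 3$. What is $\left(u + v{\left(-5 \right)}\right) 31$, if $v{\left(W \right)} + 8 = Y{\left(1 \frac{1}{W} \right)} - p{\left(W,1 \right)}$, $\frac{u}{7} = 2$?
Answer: $403$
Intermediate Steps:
$u = 14$ ($u = 7 \cdot 2 = 14$)
$v{\left(W \right)} = -1$ ($v{\left(W \right)} = -8 + \left(3 - -4\right) = -8 + \left(3 + 4\right) = -8 + 7 = -1$)
$\left(u + v{\left(-5 \right)}\right) 31 = \left(14 - 1\right) 31 = 13 \cdot 31 = 403$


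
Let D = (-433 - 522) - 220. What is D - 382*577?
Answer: -221589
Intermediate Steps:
D = -1175 (D = -955 - 220 = -1175)
D - 382*577 = -1175 - 382*577 = -1175 - 220414 = -221589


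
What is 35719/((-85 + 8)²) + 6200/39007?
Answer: 1430050833/231272503 ≈ 6.1834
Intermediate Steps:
35719/((-85 + 8)²) + 6200/39007 = 35719/((-77)²) + 6200*(1/39007) = 35719/5929 + 6200/39007 = 1430050833/231272503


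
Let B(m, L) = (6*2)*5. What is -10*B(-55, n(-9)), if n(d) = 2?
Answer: -600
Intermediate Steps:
B(m, L) = 60 (B(m, L) = 12*5 = 60)
-10*B(-55, n(-9)) = -10*60 = -600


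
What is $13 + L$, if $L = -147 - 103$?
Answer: $-237$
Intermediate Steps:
$L = -250$
$13 + L = 13 - 250 = -237$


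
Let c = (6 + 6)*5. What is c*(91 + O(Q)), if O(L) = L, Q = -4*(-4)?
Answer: 6420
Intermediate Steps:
Q = 16
c = 60 (c = 12*5 = 60)
c*(91 + O(Q)) = 60*(91 + 16) = 60*107 = 6420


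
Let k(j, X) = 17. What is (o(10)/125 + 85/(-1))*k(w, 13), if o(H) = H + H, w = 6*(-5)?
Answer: -36057/25 ≈ -1442.3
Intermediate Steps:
w = -30
o(H) = 2*H
(o(10)/125 + 85/(-1))*k(w, 13) = ((2*10)/125 + 85/(-1))*17 = (20*(1/125) + 85*(-1))*17 = (4/25 - 85)*17 = -2121/25*17 = -36057/25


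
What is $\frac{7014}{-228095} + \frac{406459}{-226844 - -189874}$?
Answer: $- \frac{2656302091}{240933490} \approx -11.025$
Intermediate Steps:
$\frac{7014}{-228095} + \frac{406459}{-226844 - -189874} = 7014 \left(- \frac{1}{228095}\right) + \frac{406459}{-226844 + 189874} = - \frac{1002}{32585} + \frac{406459}{-36970} = - \frac{1002}{32585} + 406459 \left(- \frac{1}{36970}\right) = - \frac{1002}{32585} - \frac{406459}{36970} = - \frac{2656302091}{240933490}$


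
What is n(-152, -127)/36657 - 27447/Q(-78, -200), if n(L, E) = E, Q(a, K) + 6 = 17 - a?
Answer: -1006135982/3262473 ≈ -308.40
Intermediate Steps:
Q(a, K) = 11 - a (Q(a, K) = -6 + (17 - a) = 11 - a)
n(-152, -127)/36657 - 27447/Q(-78, -200) = -127/36657 - 27447/(11 - 1*(-78)) = -127*1/36657 - 27447/(11 + 78) = -127/36657 - 27447/89 = -1006135982/3262473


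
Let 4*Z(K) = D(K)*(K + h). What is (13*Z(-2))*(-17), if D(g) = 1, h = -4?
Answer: 663/2 ≈ 331.50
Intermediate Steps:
Z(K) = -1 + K/4 (Z(K) = (1*(K - 4))/4 = (1*(-4 + K))/4 = (-4 + K)/4 = -1 + K/4)
(13*Z(-2))*(-17) = (13*(-1 + (¼)*(-2)))*(-17) = (13*(-1 - ½))*(-17) = (13*(-3/2))*(-17) = -39/2*(-17) = 663/2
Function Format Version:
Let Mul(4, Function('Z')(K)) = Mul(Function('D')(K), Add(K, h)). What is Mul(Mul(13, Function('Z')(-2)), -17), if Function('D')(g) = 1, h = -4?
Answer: Rational(663, 2) ≈ 331.50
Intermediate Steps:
Function('Z')(K) = Add(-1, Mul(Rational(1, 4), K)) (Function('Z')(K) = Mul(Rational(1, 4), Mul(1, Add(K, -4))) = Mul(Rational(1, 4), Mul(1, Add(-4, K))) = Mul(Rational(1, 4), Add(-4, K)) = Add(-1, Mul(Rational(1, 4), K)))
Mul(Mul(13, Function('Z')(-2)), -17) = Mul(Mul(13, Add(-1, Mul(Rational(1, 4), -2))), -17) = Mul(Mul(13, Add(-1, Rational(-1, 2))), -17) = Mul(Mul(13, Rational(-3, 2)), -17) = Mul(Rational(-39, 2), -17) = Rational(663, 2)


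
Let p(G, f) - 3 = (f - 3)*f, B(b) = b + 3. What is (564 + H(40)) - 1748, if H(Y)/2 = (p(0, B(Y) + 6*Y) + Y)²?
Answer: 12571586994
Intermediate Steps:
B(b) = 3 + b
p(G, f) = 3 + f*(-3 + f) (p(G, f) = 3 + (f - 3)*f = 3 + (-3 + f)*f = 3 + f*(-3 + f))
H(Y) = 2*(-6 + (3 + 7*Y)² - 20*Y)² (H(Y) = 2*((3 + ((3 + Y) + 6*Y)² - 3*((3 + Y) + 6*Y)) + Y)² = 2*((3 + (3 + 7*Y)² - 3*(3 + 7*Y)) + Y)² = 2*((3 + (3 + 7*Y)² + (-9 - 21*Y)) + Y)² = 2*((-6 + (3 + 7*Y)² - 21*Y) + Y)² = 2*(-6 + (3 + 7*Y)² - 20*Y)²)
(564 + H(40)) - 1748 = (564 + 2*(-6 + (3 + 7*40)² - 20*40)²) - 1748 = (564 + 2*(-6 + (3 + 280)² - 800)²) - 1748 = (564 + 2*(-6 + 283² - 800)²) - 1748 = (564 + 2*(-6 + 80089 - 800)²) - 1748 = (564 + 2*79283²) - 1748 = (564 + 2*6285794089) - 1748 = (564 + 12571588178) - 1748 = 12571588742 - 1748 = 12571586994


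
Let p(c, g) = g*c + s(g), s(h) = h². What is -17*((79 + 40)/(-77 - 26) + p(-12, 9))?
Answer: 49300/103 ≈ 478.64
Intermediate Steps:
p(c, g) = g² + c*g (p(c, g) = g*c + g² = c*g + g² = g² + c*g)
-17*((79 + 40)/(-77 - 26) + p(-12, 9)) = -17*((79 + 40)/(-77 - 26) + 9*(-12 + 9)) = -17*(119/(-103) + 9*(-3)) = -17*(119*(-1/103) - 27) = -17*(-119/103 - 27) = -17*(-2900/103) = 49300/103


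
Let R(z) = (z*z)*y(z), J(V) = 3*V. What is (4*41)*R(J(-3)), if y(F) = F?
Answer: -119556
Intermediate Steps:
R(z) = z**3 (R(z) = (z*z)*z = z**2*z = z**3)
(4*41)*R(J(-3)) = (4*41)*(3*(-3))**3 = 164*(-9)**3 = 164*(-729) = -119556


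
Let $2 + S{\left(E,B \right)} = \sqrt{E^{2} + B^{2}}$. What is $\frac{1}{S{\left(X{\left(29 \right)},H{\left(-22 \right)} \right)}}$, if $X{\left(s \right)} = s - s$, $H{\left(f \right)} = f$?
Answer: $\frac{1}{20} \approx 0.05$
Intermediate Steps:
$X{\left(s \right)} = 0$
$S{\left(E,B \right)} = -2 + \sqrt{B^{2} + E^{2}}$ ($S{\left(E,B \right)} = -2 + \sqrt{E^{2} + B^{2}} = -2 + \sqrt{B^{2} + E^{2}}$)
$\frac{1}{S{\left(X{\left(29 \right)},H{\left(-22 \right)} \right)}} = \frac{1}{-2 + \sqrt{\left(-22\right)^{2} + 0^{2}}} = \frac{1}{-2 + \sqrt{484 + 0}} = \frac{1}{-2 + \sqrt{484}} = \frac{1}{-2 + 22} = \frac{1}{20}$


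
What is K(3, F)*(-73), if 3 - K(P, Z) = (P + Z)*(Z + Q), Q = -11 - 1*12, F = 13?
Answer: -11899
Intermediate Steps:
Q = -23 (Q = -11 - 12 = -23)
K(P, Z) = 3 - (-23 + Z)*(P + Z) (K(P, Z) = 3 - (P + Z)*(Z - 23) = 3 - (P + Z)*(-23 + Z) = 3 - (-23 + Z)*(P + Z))
K(3, F)*(-73) = (3 - 1*13**2 + 23*3 + 23*13 - 1*3*13)*(-73) = (3 - 1*169 + 69 + 299 - 39)*(-73) = (3 - 169 + 69 + 299 - 39)*(-73) = 163*(-73) = -11899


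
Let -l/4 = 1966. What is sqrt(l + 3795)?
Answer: I*sqrt(4069) ≈ 63.789*I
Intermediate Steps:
l = -7864 (l = -4*1966 = -7864)
sqrt(l + 3795) = sqrt(-7864 + 3795) = sqrt(-4069) = I*sqrt(4069)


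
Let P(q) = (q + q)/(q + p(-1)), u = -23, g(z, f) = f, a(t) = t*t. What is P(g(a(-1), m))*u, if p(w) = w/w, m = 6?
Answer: -276/7 ≈ -39.429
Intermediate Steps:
a(t) = t**2
p(w) = 1
P(q) = 2*q/(1 + q) (P(q) = (q + q)/(q + 1) = (2*q)/(1 + q) = 2*q/(1 + q))
P(g(a(-1), m))*u = (2*6/(1 + 6))*(-23) = (2*6/7)*(-23) = (2*6*(1/7))*(-23) = (12/7)*(-23) = -276/7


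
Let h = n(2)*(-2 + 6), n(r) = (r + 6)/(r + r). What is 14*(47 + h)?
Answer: 770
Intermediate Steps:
n(r) = (6 + r)/(2*r) (n(r) = (6 + r)/((2*r)) = (6 + r)*(1/(2*r)) = (6 + r)/(2*r))
h = 8 (h = ((½)*(6 + 2)/2)*(-2 + 6) = ((½)*(½)*8)*4 = 2*4 = 8)
14*(47 + h) = 14*(47 + 8) = 14*55 = 770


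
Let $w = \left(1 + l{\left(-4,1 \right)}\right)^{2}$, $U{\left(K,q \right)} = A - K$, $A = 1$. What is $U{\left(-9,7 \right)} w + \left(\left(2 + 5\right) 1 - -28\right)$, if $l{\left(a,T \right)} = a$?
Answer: $125$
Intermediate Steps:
$U{\left(K,q \right)} = 1 - K$
$w = 9$ ($w = \left(1 - 4\right)^{2} = \left(-3\right)^{2} = 9$)
$U{\left(-9,7 \right)} w + \left(\left(2 + 5\right) 1 - -28\right) = \left(1 - -9\right) 9 + \left(\left(2 + 5\right) 1 - -28\right) = \left(1 + 9\right) 9 + \left(7 \cdot 1 + 28\right) = 10 \cdot 9 + \left(7 + 28\right) = 90 + 35 = 125$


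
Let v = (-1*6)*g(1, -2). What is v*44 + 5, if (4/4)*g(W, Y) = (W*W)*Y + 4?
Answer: -523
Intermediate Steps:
g(W, Y) = 4 + Y*W² (g(W, Y) = (W*W)*Y + 4 = W²*Y + 4 = Y*W² + 4 = 4 + Y*W²)
v = -12 (v = (-1*6)*(4 - 2*1²) = -6*(4 - 2*1) = -6*(4 - 2) = -6*2 = -12)
v*44 + 5 = -12*44 + 5 = -528 + 5 = -523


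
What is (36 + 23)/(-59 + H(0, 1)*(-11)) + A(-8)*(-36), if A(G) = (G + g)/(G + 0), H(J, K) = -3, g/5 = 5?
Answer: 965/13 ≈ 74.231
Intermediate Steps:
g = 25 (g = 5*5 = 25)
A(G) = (25 + G)/G (A(G) = (G + 25)/(G + 0) = (25 + G)/G)
(36 + 23)/(-59 + H(0, 1)*(-11)) + A(-8)*(-36) = (36 + 23)/(-59 - 3*(-11)) + ((25 - 8)/(-8))*(-36) = 59/(-59 + 33) - 1/8*17*(-36) = 59/(-26) - 17/8*(-36) = 59*(-1/26) + 153/2 = -59/26 + 153/2 = 965/13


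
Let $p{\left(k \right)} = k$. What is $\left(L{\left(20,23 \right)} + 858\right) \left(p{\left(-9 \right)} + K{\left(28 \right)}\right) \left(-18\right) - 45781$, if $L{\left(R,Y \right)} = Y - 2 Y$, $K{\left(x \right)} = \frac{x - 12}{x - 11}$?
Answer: $\frac{1280833}{17} \approx 75343.0$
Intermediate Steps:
$K{\left(x \right)} = \frac{-12 + x}{-11 + x}$
$L{\left(R,Y \right)} = - Y$
$\left(L{\left(20,23 \right)} + 858\right) \left(p{\left(-9 \right)} + K{\left(28 \right)}\right) \left(-18\right) - 45781 = \left(\left(-1\right) 23 + 858\right) \left(-9 + \frac{-12 + 28}{-11 + 28}\right) \left(-18\right) - 45781 = \left(-23 + 858\right) \left(-9 + \frac{1}{17} \cdot 16\right) \left(-18\right) - 45781 = 835 \left(-9 + \frac{1}{17} \cdot 16\right) \left(-18\right) - 45781 = 835 \left(-9 + \frac{16}{17}\right) \left(-18\right) - 45781 = 835 \left(- \frac{137}{17}\right) \left(-18\right) - 45781 = \left(- \frac{114395}{17}\right) \left(-18\right) - 45781 = \frac{2059110}{17} - 45781 = \frac{1280833}{17}$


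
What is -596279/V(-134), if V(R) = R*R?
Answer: -596279/17956 ≈ -33.208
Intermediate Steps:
V(R) = R²
-596279/V(-134) = -596279/((-134)²) = -596279/17956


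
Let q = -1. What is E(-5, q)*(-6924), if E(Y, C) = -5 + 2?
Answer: 20772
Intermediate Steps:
E(Y, C) = -3
E(-5, q)*(-6924) = -3*(-6924) = 20772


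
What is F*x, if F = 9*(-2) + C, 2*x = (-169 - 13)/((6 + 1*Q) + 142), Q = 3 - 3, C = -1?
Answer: 1729/148 ≈ 11.682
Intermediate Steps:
Q = 0
x = -91/148 (x = ((-169 - 13)/((6 + 1*0) + 142))/2 = (-182/((6 + 0) + 142))/2 = (-182/(6 + 142))/2 = (-182/148)/2 = (-182*1/148)/2 = (½)*(-91/74) = -91/148 ≈ -0.61486)
F = -19 (F = 9*(-2) - 1 = -18 - 1 = -19)
F*x = -19*(-91/148) = 1729/148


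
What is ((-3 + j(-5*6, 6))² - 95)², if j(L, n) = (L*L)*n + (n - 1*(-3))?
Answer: 854085486517081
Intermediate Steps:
j(L, n) = 3 + n + n*L² (j(L, n) = L²*n + (n + 3) = n*L² + (3 + n) = 3 + n + n*L²)
((-3 + j(-5*6, 6))² - 95)² = ((-3 + (3 + 6 + 6*(-5*6)²))² - 95)² = ((-3 + (3 + 6 + 6*(-30)²))² - 95)² = ((-3 + (3 + 6 + 6*900))² - 95)² = ((-3 + (3 + 6 + 5400))² - 95)² = ((-3 + 5409)² - 95)² = (5406² - 95)² = (29224836 - 95)² = 29224741² = 854085486517081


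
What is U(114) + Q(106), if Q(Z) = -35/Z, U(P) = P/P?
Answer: 71/106 ≈ 0.66981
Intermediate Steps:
U(P) = 1
U(114) + Q(106) = 1 - 35/106 = 71/106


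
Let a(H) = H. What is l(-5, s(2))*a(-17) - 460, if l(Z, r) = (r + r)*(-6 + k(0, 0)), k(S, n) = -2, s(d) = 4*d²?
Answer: 3892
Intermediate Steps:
l(Z, r) = -16*r (l(Z, r) = (r + r)*(-6 - 2) = (2*r)*(-8) = -16*r)
l(-5, s(2))*a(-17) - 460 = -64*2²*(-17) - 460 = -64*4*(-17) - 460 = -16*16*(-17) - 460 = -256*(-17) - 460 = 4352 - 460 = 3892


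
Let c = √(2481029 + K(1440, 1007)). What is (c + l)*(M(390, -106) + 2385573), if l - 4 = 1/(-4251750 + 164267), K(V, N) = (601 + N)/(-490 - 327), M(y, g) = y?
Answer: 39010330418553/4087483 + 125577*√1656058252445/43 ≈ 3.7677e+9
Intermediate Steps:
K(V, N) = -601/817 - N/817 (K(V, N) = (601 + N)/(-817) = (601 + N)*(-1/817) = -601/817 - N/817)
l = 16349931/4087483 (l = 4 + 1/(-4251750 + 164267) = 4 + 1/(-4087483) = 4 - 1/4087483 = 16349931/4087483 ≈ 4.0000)
c = √1656058252445/817 (c = √(2481029 + (-601/817 - 1/817*1007)) = √(2481029 + (-601/817 - 53/43)) = √(2481029 - 1608/817) = √(2026999085/817) = √1656058252445/817 ≈ 1575.1)
(c + l)*(M(390, -106) + 2385573) = (√1656058252445/817 + 16349931/4087483)*(390 + 2385573) = (16349931/4087483 + √1656058252445/817)*2385963 = 39010330418553/4087483 + 125577*√1656058252445/43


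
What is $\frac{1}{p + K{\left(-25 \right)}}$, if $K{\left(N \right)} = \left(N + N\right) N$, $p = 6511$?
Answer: $\frac{1}{7761} \approx 0.00012885$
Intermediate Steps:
$K{\left(N \right)} = 2 N^{2}$ ($K{\left(N \right)} = 2 N N = 2 N^{2}$)
$\frac{1}{p + K{\left(-25 \right)}} = \frac{1}{6511 + 2 \left(-25\right)^{2}} = \frac{1}{6511 + 2 \cdot 625} = \frac{1}{6511 + 1250} = \frac{1}{7761}$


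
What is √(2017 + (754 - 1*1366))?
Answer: √1405 ≈ 37.483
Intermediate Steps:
√(2017 + (754 - 1*1366)) = √(2017 + (754 - 1366)) = √(2017 - 612) = √1405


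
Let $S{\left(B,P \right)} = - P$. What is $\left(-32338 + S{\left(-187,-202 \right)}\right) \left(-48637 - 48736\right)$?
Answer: $3129178728$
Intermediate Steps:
$\left(-32338 + S{\left(-187,-202 \right)}\right) \left(-48637 - 48736\right) = \left(-32338 - -202\right) \left(-48637 - 48736\right) = \left(-32338 + 202\right) \left(-97373\right) = \left(-32136\right) \left(-97373\right) = 3129178728$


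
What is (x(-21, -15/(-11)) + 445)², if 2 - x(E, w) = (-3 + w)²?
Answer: 2890460169/14641 ≈ 1.9742e+5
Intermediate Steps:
x(E, w) = 2 - (-3 + w)²
(x(-21, -15/(-11)) + 445)² = ((2 - (-3 - 15/(-11))²) + 445)² = ((2 - (-3 - 15*(-1/11))²) + 445)² = ((2 - (-3 + 15/11)²) + 445)² = ((2 - (-18/11)²) + 445)² = ((2 - 1*324/121) + 445)² = ((2 - 324/121) + 445)² = (-82/121 + 445)² = (53763/121)² = 2890460169/14641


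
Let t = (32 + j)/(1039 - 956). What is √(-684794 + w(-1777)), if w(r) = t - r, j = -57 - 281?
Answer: I*√4705329511/83 ≈ 826.45*I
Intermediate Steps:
j = -338
t = -306/83 (t = (32 - 338)/(1039 - 956) = -306/83 ≈ -3.6867)
w(r) = -306/83 - r
√(-684794 + w(-1777)) = √(-684794 + (-306/83 - 1*(-1777))) = √(-684794 + (-306/83 + 1777)) = √(-684794 + 147185/83) = √(-56690717/83) = I*√4705329511/83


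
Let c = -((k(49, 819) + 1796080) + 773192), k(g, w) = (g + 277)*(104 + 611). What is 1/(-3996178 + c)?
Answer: -1/6798540 ≈ -1.4709e-7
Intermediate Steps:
k(g, w) = 198055 + 715*g (k(g, w) = (277 + g)*715 = 198055 + 715*g)
c = -2802362 (c = -(((198055 + 715*49) + 1796080) + 773192) = -(((198055 + 35035) + 1796080) + 773192) = -((233090 + 1796080) + 773192) = -(2029170 + 773192) = -1*2802362 = -2802362)
1/(-3996178 + c) = 1/(-3996178 - 2802362) = 1/(-6798540) = -1/6798540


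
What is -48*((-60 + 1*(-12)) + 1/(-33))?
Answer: 38032/11 ≈ 3457.5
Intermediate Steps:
-48*((-60 + 1*(-12)) + 1/(-33)) = -48*((-60 - 12) - 1/33) = -48*(-72 - 1/33) = -48*(-2377/33) = 38032/11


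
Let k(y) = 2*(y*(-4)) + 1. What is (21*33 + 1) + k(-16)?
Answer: 823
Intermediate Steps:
k(y) = 1 - 8*y (k(y) = 2*(-4*y) + 1 = -8*y + 1 = 1 - 8*y)
(21*33 + 1) + k(-16) = (21*33 + 1) + (1 - 8*(-16)) = (693 + 1) + (1 + 128) = 694 + 129 = 823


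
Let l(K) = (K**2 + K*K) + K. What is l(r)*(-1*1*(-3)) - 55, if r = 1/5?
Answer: -1354/25 ≈ -54.160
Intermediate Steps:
r = 1/5 ≈ 0.20000
l(K) = K + 2*K**2 (l(K) = (K**2 + K**2) + K = 2*K**2 + K = K + 2*K**2)
l(r)*(-1*1*(-3)) - 55 = ((1 + 2*(1/5))/5)*(-1*1*(-3)) - 55 = ((1 + 2/5)/5)*(-1*(-3)) - 55 = ((1/5)*(7/5))*3 - 55 = (7/25)*3 - 55 = 21/25 - 55 = -1354/25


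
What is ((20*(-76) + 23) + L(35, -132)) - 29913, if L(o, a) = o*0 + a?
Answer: -31542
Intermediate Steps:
L(o, a) = a (L(o, a) = 0 + a = a)
((20*(-76) + 23) + L(35, -132)) - 29913 = ((20*(-76) + 23) - 132) - 29913 = ((-1520 + 23) - 132) - 29913 = (-1497 - 132) - 29913 = -1629 - 29913 = -31542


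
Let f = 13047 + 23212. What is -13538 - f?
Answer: -49797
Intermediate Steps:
f = 36259
-13538 - f = -13538 - 1*36259 = -13538 - 36259 = -49797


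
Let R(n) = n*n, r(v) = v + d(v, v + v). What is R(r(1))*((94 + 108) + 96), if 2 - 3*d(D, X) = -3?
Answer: 19072/9 ≈ 2119.1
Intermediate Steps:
d(D, X) = 5/3 (d(D, X) = 2/3 - 1/3*(-3) = 2/3 + 1 = 5/3)
r(v) = 5/3 + v (r(v) = v + 5/3 = 5/3 + v)
R(n) = n**2
R(r(1))*((94 + 108) + 96) = (5/3 + 1)**2*((94 + 108) + 96) = (8/3)**2*(202 + 96) = (64/9)*298 = 19072/9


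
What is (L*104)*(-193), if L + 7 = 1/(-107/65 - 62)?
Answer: 582569728/4137 ≈ 1.4082e+5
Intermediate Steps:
L = -29024/4137 (L = -7 + 1/(-107/65 - 62) = -7 + 1/(-4137/65) = -7 - 65/4137 = -29024/4137 ≈ -7.0157)
(L*104)*(-193) = -29024/4137*104*(-193) = -3018496/4137*(-193) = 582569728/4137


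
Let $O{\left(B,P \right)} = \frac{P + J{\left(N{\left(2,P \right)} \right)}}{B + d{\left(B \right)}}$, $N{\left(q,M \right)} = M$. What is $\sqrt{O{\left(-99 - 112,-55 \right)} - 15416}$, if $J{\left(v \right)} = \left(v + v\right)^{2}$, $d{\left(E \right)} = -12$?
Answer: $\frac{i \sqrt{769308299}}{223} \approx 124.38 i$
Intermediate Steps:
$J{\left(v \right)} = 4 v^{2}$ ($J{\left(v \right)} = \left(2 v\right)^{2} = 4 v^{2}$)
$O{\left(B,P \right)} = \frac{P + 4 P^{2}}{-12 + B}$ ($O{\left(B,P \right)} = \frac{P + 4 P^{2}}{B - 12} = \frac{P + 4 P^{2}}{-12 + B}$)
$\sqrt{O{\left(-99 - 112,-55 \right)} - 15416} = \sqrt{- \frac{55 \left(1 + 4 \left(-55\right)\right)}{-12 - 211} - 15416} = \sqrt{- \frac{55 \left(1 - 220\right)}{-12 - 211} - 15416} = \sqrt{\left(-55\right) \frac{1}{-12 - 211} \left(-219\right) - 15416} = \sqrt{\left(-55\right) \frac{1}{-223} \left(-219\right) - 15416} = \sqrt{\left(-55\right) \left(- \frac{1}{223}\right) \left(-219\right) - 15416} = \sqrt{- \frac{12045}{223} - 15416} = \sqrt{- \frac{3449813}{223}} = \frac{i \sqrt{769308299}}{223}$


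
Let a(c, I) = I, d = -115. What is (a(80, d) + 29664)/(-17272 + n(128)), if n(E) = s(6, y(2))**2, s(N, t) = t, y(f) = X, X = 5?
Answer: -29549/17247 ≈ -1.7133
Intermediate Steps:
y(f) = 5
n(E) = 25 (n(E) = 5**2 = 25)
(a(80, d) + 29664)/(-17272 + n(128)) = (-115 + 29664)/(-17272 + 25) = 29549/(-17247) = 29549*(-1/17247) = -29549/17247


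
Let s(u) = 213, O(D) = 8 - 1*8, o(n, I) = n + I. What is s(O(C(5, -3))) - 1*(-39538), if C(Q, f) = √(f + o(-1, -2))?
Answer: 39751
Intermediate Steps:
o(n, I) = I + n
C(Q, f) = √(-3 + f) (C(Q, f) = √(f + (-2 - 1)) = √(f - 3) = √(-3 + f))
O(D) = 0 (O(D) = 8 - 8 = 0)
s(O(C(5, -3))) - 1*(-39538) = 213 - 1*(-39538) = 213 + 39538 = 39751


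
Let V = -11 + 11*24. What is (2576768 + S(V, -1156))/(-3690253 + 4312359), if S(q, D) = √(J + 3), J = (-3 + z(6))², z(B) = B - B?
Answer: 1288384/311053 + √3/311053 ≈ 4.1420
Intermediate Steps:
z(B) = 0
V = 253 (V = -11 + 264 = 253)
J = 9 (J = (-3 + 0)² = (-3)² = 9)
S(q, D) = 2*√3 (S(q, D) = √(9 + 3) = √12 = 2*√3)
(2576768 + S(V, -1156))/(-3690253 + 4312359) = (2576768 + 2*√3)/(-3690253 + 4312359) = (2576768 + 2*√3)/622106 = (2576768 + 2*√3)*(1/622106) = 1288384/311053 + √3/311053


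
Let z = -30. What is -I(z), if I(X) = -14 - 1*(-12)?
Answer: 2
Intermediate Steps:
I(X) = -2 (I(X) = -14 + 12 = -2)
-I(z) = -1*(-2) = 2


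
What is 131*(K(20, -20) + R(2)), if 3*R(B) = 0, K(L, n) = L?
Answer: 2620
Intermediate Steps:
R(B) = 0 (R(B) = (⅓)*0 = 0)
131*(K(20, -20) + R(2)) = 131*(20 + 0) = 131*20 = 2620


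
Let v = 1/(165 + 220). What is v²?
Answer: 1/148225 ≈ 6.7465e-6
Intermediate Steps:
v = 1/385 ≈ 0.0025974
v² = (1/385)² = 1/148225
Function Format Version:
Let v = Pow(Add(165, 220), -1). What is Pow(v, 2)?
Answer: Rational(1, 148225) ≈ 6.7465e-6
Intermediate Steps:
v = Rational(1, 385) (v = Pow(385, -1) = Rational(1, 385) ≈ 0.0025974)
Pow(v, 2) = Pow(Rational(1, 385), 2) = Rational(1, 148225)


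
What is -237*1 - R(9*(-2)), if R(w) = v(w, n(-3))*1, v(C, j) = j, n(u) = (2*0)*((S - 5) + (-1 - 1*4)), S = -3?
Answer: -237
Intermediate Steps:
n(u) = 0 (n(u) = (2*0)*((-3 - 5) + (-1 - 1*4)) = 0*(-8 + (-1 - 4)) = 0*(-8 - 5) = 0*(-13) = 0)
R(w) = 0 (R(w) = 0*1 = 0)
-237*1 - R(9*(-2)) = -237*1 - 1*0 = -237 + 0 = -237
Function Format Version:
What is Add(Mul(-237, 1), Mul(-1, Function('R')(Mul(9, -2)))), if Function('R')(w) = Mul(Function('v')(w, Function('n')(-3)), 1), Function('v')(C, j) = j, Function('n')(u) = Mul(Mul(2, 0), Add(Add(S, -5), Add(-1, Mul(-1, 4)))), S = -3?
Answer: -237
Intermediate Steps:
Function('n')(u) = 0 (Function('n')(u) = Mul(Mul(2, 0), Add(Add(-3, -5), Add(-1, Mul(-1, 4)))) = Mul(0, Add(-8, Add(-1, -4))) = Mul(0, Add(-8, -5)) = Mul(0, -13) = 0)
Function('R')(w) = 0 (Function('R')(w) = Mul(0, 1) = 0)
Add(Mul(-237, 1), Mul(-1, Function('R')(Mul(9, -2)))) = Add(Mul(-237, 1), Mul(-1, 0)) = Add(-237, 0) = -237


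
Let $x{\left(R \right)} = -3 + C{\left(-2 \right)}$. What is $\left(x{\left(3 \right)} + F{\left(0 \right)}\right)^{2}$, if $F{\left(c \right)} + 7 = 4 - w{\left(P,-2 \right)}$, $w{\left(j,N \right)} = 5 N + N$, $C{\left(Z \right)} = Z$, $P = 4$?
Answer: $16$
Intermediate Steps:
$w{\left(j,N \right)} = 6 N$
$x{\left(R \right)} = -5$ ($x{\left(R \right)} = -3 - 2 = -5$)
$F{\left(c \right)} = 9$ ($F{\left(c \right)} = -7 - \left(-4 + 6 \left(-2\right)\right) = -7 + \left(4 - -12\right) = -7 + \left(4 + 12\right) = -7 + 16 = 9$)
$\left(x{\left(3 \right)} + F{\left(0 \right)}\right)^{2} = \left(-5 + 9\right)^{2} = 4^{2} = 16$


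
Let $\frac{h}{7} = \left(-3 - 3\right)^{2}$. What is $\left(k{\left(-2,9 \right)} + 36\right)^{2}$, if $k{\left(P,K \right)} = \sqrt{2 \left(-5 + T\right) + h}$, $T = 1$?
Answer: $1540 + 144 \sqrt{61} \approx 2664.7$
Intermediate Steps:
$h = 252$ ($h = 7 \left(-3 - 3\right)^{2} = 7 \left(-6\right)^{2} = 7 \cdot 36 = 252$)
$k{\left(P,K \right)} = 2 \sqrt{61}$ ($k{\left(P,K \right)} = \sqrt{2 \left(-5 + 1\right) + 252} = \sqrt{2 \left(-4\right) + 252} = \sqrt{-8 + 252} = \sqrt{244} = 2 \sqrt{61}$)
$\left(k{\left(-2,9 \right)} + 36\right)^{2} = \left(2 \sqrt{61} + 36\right)^{2} = \left(36 + 2 \sqrt{61}\right)^{2}$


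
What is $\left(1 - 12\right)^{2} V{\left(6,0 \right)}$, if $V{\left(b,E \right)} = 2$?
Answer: $242$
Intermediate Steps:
$\left(1 - 12\right)^{2} V{\left(6,0 \right)} = \left(1 - 12\right)^{2} \cdot 2 = \left(-11\right)^{2} \cdot 2 = 121 \cdot 2 = 242$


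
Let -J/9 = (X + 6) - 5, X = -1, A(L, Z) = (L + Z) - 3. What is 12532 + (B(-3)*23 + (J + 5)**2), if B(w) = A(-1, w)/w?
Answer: 37832/3 ≈ 12611.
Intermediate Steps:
A(L, Z) = -3 + L + Z
B(w) = (-4 + w)/w (B(w) = (-3 - 1 + w)/w = (-4 + w)/w)
J = 0 (J = -9*((-1 + 6) - 5) = -9*(5 - 5) = -9*0 = 0)
12532 + (B(-3)*23 + (J + 5)**2) = 12532 + (((-4 - 3)/(-3))*23 + (0 + 5)**2) = 12532 + (-1/3*(-7)*23 + 5**2) = 12532 + ((7/3)*23 + 25) = 12532 + (161/3 + 25) = 12532 + 236/3 = 37832/3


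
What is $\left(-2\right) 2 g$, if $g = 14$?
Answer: $-56$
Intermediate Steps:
$\left(-2\right) 2 g = \left(-2\right) 2 \cdot 14 = \left(-4\right) 14 = -56$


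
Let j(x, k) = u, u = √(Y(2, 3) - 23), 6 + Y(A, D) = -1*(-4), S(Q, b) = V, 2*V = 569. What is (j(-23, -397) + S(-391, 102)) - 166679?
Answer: -332789/2 + 5*I ≈ -1.6639e+5 + 5.0*I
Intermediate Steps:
V = 569/2 (V = (½)*569 = 569/2 ≈ 284.50)
S(Q, b) = 569/2
Y(A, D) = -2 (Y(A, D) = -6 - 1*(-4) = -6 + 4 = -2)
u = 5*I (u = √(-2 - 23) = √(-25) = 5*I ≈ 5.0*I)
j(x, k) = 5*I
(j(-23, -397) + S(-391, 102)) - 166679 = (5*I + 569/2) - 166679 = (569/2 + 5*I) - 166679 = -332789/2 + 5*I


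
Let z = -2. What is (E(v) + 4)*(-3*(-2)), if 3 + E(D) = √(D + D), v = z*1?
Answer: 6 + 12*I ≈ 6.0 + 12.0*I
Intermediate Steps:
v = -2 (v = -2*1 = -2)
E(D) = -3 + √2*√D (E(D) = -3 + √(D + D) = -3 + √(2*D) = -3 + √2*√D)
(E(v) + 4)*(-3*(-2)) = ((-3 + √2*√(-2)) + 4)*(-3*(-2)) = ((-3 + √2*(I*√2)) + 4)*6 = ((-3 + 2*I) + 4)*6 = (1 + 2*I)*6 = 6 + 12*I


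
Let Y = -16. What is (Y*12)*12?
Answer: -2304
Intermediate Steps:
(Y*12)*12 = -16*12*12 = -192*12 = -2304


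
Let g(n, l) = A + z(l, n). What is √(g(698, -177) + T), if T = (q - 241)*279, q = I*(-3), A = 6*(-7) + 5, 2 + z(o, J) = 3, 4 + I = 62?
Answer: 3*I*√12869 ≈ 340.32*I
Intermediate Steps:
I = 58 (I = -4 + 62 = 58)
z(o, J) = 1 (z(o, J) = -2 + 3 = 1)
A = -37 (A = -42 + 5 = -37)
q = -174 (q = 58*(-3) = -174)
g(n, l) = -36 (g(n, l) = -37 + 1 = -36)
T = -115785 (T = (-174 - 241)*279 = -415*279 = -115785)
√(g(698, -177) + T) = √(-36 - 115785) = √(-115821) = 3*I*√12869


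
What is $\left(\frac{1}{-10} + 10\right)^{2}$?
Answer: $\frac{9801}{100} \approx 98.01$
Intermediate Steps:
$\left(\frac{1}{-10} + 10\right)^{2} = \left(- \frac{1}{10} + 10\right)^{2} = \left(\frac{99}{10}\right)^{2} = \frac{9801}{100}$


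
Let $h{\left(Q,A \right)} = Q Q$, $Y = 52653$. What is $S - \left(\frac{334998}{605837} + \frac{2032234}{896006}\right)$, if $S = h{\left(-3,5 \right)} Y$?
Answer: $\frac{128617410177228224}{271416793511} \approx 4.7387 \cdot 10^{5}$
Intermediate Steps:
$h{\left(Q,A \right)} = Q^{2}$
$S = 473877$ ($S = \left(-3\right)^{2} \cdot 52653 = 9 \cdot 52653 = 473877$)
$S - \left(\frac{334998}{605837} + \frac{2032234}{896006}\right) = 473877 - \left(\frac{334998}{605837} + \frac{2032234}{896006}\right) = 473877 - \left(334998 \cdot \frac{1}{605837} + 2032234 \cdot \frac{1}{896006}\right) = 473877 - \left(\frac{334998}{605837} + \frac{1016117}{448003}\right) = 473877 - \frac{765681383923}{271416793511} = \frac{128617410177228224}{271416793511}$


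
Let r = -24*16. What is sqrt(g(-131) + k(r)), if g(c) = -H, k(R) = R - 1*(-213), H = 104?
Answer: 5*I*sqrt(11) ≈ 16.583*I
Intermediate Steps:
r = -384
k(R) = 213 + R (k(R) = R + 213 = 213 + R)
g(c) = -104 (g(c) = -1*104 = -104)
sqrt(g(-131) + k(r)) = sqrt(-104 + (213 - 384)) = sqrt(-104 - 171) = sqrt(-275) = 5*I*sqrt(11)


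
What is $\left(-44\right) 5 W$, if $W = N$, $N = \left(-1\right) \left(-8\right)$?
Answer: $-1760$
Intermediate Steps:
$N = 8$
$W = 8$
$\left(-44\right) 5 W = \left(-44\right) 5 \cdot 8 = \left(-220\right) 8 = -1760$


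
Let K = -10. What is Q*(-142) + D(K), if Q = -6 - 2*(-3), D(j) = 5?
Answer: 5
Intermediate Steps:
Q = 0 (Q = -6 + 6 = 0)
Q*(-142) + D(K) = 0*(-142) + 5 = 0 + 5 = 5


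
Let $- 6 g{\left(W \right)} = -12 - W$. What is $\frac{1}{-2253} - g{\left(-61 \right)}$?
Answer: $\frac{36797}{4506} \approx 8.1662$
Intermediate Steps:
$g{\left(W \right)} = 2 + \frac{W}{6}$ ($g{\left(W \right)} = - \frac{-12 - W}{6} = 2 + \frac{W}{6}$)
$\frac{1}{-2253} - g{\left(-61 \right)} = \frac{1}{-2253} - \left(2 + \frac{1}{6} \left(-61\right)\right) = - \frac{1}{2253} - \left(2 - \frac{61}{6}\right) = - \frac{1}{2253} - - \frac{49}{6} = - \frac{1}{2253} + \frac{49}{6} = \frac{36797}{4506}$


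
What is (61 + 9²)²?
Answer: 20164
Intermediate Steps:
(61 + 9²)² = (61 + 81)² = 142² = 20164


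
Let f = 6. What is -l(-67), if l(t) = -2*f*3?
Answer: 36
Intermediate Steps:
l(t) = -36 (l(t) = -2*6*3 = -12*3 = -36)
-l(-67) = -1*(-36) = 36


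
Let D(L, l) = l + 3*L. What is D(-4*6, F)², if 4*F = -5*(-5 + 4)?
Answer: 80089/16 ≈ 5005.6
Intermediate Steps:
F = 5/4 (F = (-5*(-5 + 4))/4 = (-5*(-1))/4 = (¼)*5 = 5/4 ≈ 1.2500)
D(-4*6, F)² = (5/4 + 3*(-4*6))² = (5/4 + 3*(-24))² = (5/4 - 72)² = (-283/4)² = 80089/16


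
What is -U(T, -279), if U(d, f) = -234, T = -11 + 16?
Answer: 234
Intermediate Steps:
T = 5
-U(T, -279) = -1*(-234) = 234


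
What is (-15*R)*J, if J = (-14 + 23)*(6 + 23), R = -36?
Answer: 140940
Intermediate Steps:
J = 261 (J = 9*29 = 261)
(-15*R)*J = -15*(-36)*261 = 540*261 = 140940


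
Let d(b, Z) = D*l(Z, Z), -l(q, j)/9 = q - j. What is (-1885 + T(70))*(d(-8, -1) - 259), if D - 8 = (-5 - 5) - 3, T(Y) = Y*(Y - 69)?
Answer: 470085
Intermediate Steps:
l(q, j) = -9*q + 9*j (l(q, j) = -9*(q - j) = -9*q + 9*j)
T(Y) = Y*(-69 + Y)
D = -5 (D = 8 + ((-5 - 5) - 3) = 8 + (-10 - 3) = 8 - 13 = -5)
d(b, Z) = 0 (d(b, Z) = -5*(-9*Z + 9*Z) = -5*0 = 0)
(-1885 + T(70))*(d(-8, -1) - 259) = (-1885 + 70*(-69 + 70))*(0 - 259) = (-1885 + 70*1)*(-259) = (-1885 + 70)*(-259) = -1815*(-259) = 470085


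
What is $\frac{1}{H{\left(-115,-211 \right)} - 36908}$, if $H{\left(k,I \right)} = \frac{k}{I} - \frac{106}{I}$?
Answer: $- \frac{211}{7787367} \approx -2.7095 \cdot 10^{-5}$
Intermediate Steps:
$H{\left(k,I \right)} = - \frac{106}{I} + \frac{k}{I}$
$\frac{1}{H{\left(-115,-211 \right)} - 36908} = \frac{1}{\frac{-106 - 115}{-211} - 36908} = \frac{1}{\left(- \frac{1}{211}\right) \left(-221\right) - 36908} = \frac{1}{\frac{221}{211} - 36908} = \frac{1}{- \frac{7787367}{211}} = - \frac{211}{7787367}$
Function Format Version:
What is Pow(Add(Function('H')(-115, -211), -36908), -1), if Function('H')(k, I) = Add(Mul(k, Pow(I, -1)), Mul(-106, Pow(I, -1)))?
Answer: Rational(-211, 7787367) ≈ -2.7095e-5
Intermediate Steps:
Function('H')(k, I) = Add(Mul(-106, Pow(I, -1)), Mul(k, Pow(I, -1)))
Pow(Add(Function('H')(-115, -211), -36908), -1) = Pow(Add(Mul(Pow(-211, -1), Add(-106, -115)), -36908), -1) = Pow(Add(Mul(Rational(-1, 211), -221), -36908), -1) = Pow(Add(Rational(221, 211), -36908), -1) = Pow(Rational(-7787367, 211), -1) = Rational(-211, 7787367)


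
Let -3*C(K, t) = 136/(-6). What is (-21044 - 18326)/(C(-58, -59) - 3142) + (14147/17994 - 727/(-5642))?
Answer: 342015454/25380537 ≈ 13.475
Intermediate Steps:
C(K, t) = 68/9 (C(K, t) = -136/(3*(-6)) = -136*(-1)/(3*6) = -⅓*(-68/3) = 68/9)
(-21044 - 18326)/(C(-58, -59) - 3142) + (14147/17994 - 727/(-5642)) = (-21044 - 18326)/(68/9 - 3142) + (14147/17994 - 727/(-5642)) = -39370/(-28210/9) + (14147*(1/17994) - 727*(-1/5642)) = -39370*(-9/28210) + (14147/17994 + 727/5642) = 1143/91 + 23224753/25380537 = 342015454/25380537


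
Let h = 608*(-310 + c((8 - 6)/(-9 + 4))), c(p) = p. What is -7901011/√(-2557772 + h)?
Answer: 7901011*I*√17165595/6866238 ≈ 4767.5*I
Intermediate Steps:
h = -943616/5 (h = 608*(-310 + (8 - 6)/(-9 + 4)) = 608*(-310 + 2/(-5)) = 608*(-310 + 2*(-⅕)) = 608*(-310 - ⅖) = 608*(-1552/5) = -943616/5 ≈ -1.8872e+5)
-7901011/√(-2557772 + h) = -7901011/√(-2557772 - 943616/5) = -7901011*(-I*√17165595/6866238) = -(-7901011)*I*√17165595/6866238 = 7901011*I*√17165595/6866238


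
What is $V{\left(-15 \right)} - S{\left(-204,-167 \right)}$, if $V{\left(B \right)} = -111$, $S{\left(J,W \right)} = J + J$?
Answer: $297$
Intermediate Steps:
$S{\left(J,W \right)} = 2 J$
$V{\left(-15 \right)} - S{\left(-204,-167 \right)} = -111 - 2 \left(-204\right) = -111 - -408 = -111 + 408 = 297$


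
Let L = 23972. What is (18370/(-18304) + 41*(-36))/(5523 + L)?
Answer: -1228867/24539840 ≈ -0.050076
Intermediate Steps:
(18370/(-18304) + 41*(-36))/(5523 + L) = (18370/(-18304) + 41*(-36))/(5523 + 23972) = (18370*(-1/18304) - 1476)/29495 = (-835/832 - 1476)*(1/29495) = -1228867/832*1/29495 = -1228867/24539840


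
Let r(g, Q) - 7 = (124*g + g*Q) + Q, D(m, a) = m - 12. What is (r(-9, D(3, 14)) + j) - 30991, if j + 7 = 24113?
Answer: -7922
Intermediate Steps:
j = 24106 (j = -7 + 24113 = 24106)
D(m, a) = -12 + m
r(g, Q) = 7 + Q + 124*g + Q*g (r(g, Q) = 7 + ((124*g + g*Q) + Q) = 7 + ((124*g + Q*g) + Q) = 7 + (Q + 124*g + Q*g) = 7 + Q + 124*g + Q*g)
(r(-9, D(3, 14)) + j) - 30991 = ((7 + (-12 + 3) + 124*(-9) + (-12 + 3)*(-9)) + 24106) - 30991 = ((7 - 9 - 1116 - 9*(-9)) + 24106) - 30991 = ((7 - 9 - 1116 + 81) + 24106) - 30991 = (-1037 + 24106) - 30991 = 23069 - 30991 = -7922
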